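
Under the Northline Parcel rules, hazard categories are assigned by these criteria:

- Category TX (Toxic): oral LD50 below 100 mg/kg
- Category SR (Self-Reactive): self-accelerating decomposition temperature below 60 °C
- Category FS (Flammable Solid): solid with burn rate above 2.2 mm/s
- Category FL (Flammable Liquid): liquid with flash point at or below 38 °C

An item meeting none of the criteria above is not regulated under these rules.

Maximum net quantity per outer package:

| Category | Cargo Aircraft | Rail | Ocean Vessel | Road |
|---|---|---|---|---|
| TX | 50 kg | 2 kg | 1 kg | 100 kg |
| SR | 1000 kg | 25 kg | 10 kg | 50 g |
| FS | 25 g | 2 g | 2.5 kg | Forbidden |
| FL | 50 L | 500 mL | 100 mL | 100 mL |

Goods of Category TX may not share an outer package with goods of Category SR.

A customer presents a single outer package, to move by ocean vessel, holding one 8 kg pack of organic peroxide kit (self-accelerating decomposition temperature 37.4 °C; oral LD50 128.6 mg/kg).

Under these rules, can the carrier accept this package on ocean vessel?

Yes

With self-accelerating decomposition temperature 37.4 °C (< 60 °C), the organic peroxide kit falls in Category SR.
Category SR quantity: 8 kg.
That is within the Category SR ocean vessel limit of 10 kg.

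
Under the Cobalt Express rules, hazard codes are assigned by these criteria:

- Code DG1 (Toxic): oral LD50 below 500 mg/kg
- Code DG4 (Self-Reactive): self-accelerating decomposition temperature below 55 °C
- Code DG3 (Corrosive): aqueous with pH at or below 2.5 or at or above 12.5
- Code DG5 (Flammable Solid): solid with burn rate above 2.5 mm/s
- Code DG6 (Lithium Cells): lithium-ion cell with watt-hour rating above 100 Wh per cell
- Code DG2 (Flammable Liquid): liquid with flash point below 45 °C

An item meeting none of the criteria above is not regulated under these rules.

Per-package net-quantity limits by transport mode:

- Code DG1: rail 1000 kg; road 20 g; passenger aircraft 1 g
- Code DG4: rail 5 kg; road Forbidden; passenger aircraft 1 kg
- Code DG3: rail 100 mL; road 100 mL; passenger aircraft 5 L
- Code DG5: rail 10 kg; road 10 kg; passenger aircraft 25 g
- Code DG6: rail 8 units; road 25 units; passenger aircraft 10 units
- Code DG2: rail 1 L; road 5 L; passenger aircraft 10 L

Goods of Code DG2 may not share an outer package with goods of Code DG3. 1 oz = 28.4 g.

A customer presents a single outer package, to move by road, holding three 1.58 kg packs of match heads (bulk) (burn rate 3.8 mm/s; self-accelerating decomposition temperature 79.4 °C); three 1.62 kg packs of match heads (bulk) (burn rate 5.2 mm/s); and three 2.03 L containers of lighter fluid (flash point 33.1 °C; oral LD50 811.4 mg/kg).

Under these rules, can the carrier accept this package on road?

No

The match heads (bulk) have burn rate 3.8 mm/s, which is > 2.5 mm/s, so they are Code DG5 (Flammable Solid).
With burn rate 5.2 mm/s (> 2.5 mm/s), the match heads (bulk) fall in Code DG5.
With flash point 33.1 °C (< 45 °C), the lighter fluid falls in Code DG2.
Total Code DG5: (three 1.58 kg packs = 4.74 kg) + (three 1.62 kg packs = 4.86 kg) = 9.6 kg.
9.6 kg is within the road limit of 10 kg for Code DG5.
Code DG2 quantity: three 2.03 L containers = 6.09 L.
That exceeds the Code DG2 road limit of 5 L.
The segregation rule (Code DG2 with Code DG3) does not apply to Code DG5 with Code DG2.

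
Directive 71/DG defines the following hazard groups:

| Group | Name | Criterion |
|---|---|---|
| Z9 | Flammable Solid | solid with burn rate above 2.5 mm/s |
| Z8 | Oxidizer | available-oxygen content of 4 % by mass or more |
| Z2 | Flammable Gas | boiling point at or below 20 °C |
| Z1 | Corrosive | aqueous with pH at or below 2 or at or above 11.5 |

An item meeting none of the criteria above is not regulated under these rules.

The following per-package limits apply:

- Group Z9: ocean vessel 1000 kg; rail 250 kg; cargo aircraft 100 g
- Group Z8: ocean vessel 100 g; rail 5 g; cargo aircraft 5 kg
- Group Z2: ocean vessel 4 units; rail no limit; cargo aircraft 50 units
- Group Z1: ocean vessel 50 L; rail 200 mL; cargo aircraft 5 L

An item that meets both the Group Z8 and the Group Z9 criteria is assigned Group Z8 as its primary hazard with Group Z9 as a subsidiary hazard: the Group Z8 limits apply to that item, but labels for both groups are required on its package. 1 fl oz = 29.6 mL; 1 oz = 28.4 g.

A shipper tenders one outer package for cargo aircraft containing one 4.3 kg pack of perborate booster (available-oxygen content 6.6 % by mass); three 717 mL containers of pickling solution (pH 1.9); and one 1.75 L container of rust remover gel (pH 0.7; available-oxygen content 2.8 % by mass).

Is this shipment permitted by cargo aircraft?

Yes

Perborate booster: available-oxygen content 6.6 % by mass ≥ 4 % by mass → Group Z8 (Oxidizer).
With pH 1.9 (≤ 2), the pickling solution falls in Group Z1.
The rust remover gel has pH 0.7, which is ≤ 2, so it is Group Z1 (Corrosive).
Total Group Z1: (three 717 mL containers = 2.151 L) + 1.75 L = 3.901 L.
3.901 L ≤ 5 L (cargo aircraft limit, Group Z1) — within limit.
Group Z8 quantity: 4.3 kg.
4.3 kg ≤ 5 kg (cargo aircraft limit, Group Z8) — within limit.
Every hazard group is within its cargo aircraft limit and no segregation rule is violated.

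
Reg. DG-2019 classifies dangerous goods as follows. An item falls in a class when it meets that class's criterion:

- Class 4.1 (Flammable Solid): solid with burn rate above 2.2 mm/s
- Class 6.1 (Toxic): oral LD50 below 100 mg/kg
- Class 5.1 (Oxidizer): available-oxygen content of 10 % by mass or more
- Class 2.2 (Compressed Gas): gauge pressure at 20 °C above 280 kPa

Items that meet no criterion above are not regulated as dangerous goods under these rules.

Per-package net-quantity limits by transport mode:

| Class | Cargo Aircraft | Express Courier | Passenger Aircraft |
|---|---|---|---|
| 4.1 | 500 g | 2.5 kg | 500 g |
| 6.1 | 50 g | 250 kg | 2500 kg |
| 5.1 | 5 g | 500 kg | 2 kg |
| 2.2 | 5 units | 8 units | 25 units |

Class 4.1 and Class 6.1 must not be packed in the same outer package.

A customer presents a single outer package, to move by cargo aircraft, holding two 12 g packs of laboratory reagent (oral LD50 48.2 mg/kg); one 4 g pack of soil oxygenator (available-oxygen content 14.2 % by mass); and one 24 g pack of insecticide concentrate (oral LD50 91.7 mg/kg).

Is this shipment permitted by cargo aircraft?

Laboratory reagent: oral LD50 48.2 mg/kg < 100 mg/kg → Class 6.1 (Toxic).
Available-oxygen content 14.2 % by mass meets the Class 5.1 criterion (Oxidizer), so the soil oxygenator is Class 5.1.
Insecticide concentrate: oral LD50 91.7 mg/kg < 100 mg/kg → Class 6.1 (Toxic).
Class 6.1 net quantity: (two 12 g packs = 24 g) + 24 g = 48 g.
That is within the Class 6.1 cargo aircraft limit of 50 g.
Class 5.1 quantity: 4 g.
That is within the Class 5.1 cargo aircraft limit of 5 g.
The segregation rule (Class 4.1 with Class 6.1) does not apply to Class 6.1 with Class 5.1.
Every hazard class is within its cargo aircraft limit and no segregation rule is violated.

Yes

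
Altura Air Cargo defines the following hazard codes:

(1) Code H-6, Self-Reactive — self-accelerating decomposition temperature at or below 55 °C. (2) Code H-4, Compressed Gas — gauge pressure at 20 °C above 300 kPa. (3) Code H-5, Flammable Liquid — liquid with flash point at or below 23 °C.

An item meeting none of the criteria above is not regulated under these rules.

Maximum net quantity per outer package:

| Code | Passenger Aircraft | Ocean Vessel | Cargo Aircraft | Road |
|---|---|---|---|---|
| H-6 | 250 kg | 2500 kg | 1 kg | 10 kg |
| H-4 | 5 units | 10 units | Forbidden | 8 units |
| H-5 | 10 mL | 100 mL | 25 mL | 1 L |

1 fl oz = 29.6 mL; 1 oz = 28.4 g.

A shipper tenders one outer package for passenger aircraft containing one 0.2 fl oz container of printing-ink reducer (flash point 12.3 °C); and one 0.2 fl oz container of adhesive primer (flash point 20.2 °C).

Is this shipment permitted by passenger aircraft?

With flash point 12.3 °C (≤ 23 °C), the printing-ink reducer falls in Code H-5.
Adhesive primer: flash point 20.2 °C ≤ 23 °C → Code H-5 (Flammable Liquid).
Total Code H-5: (one 0.2 fl oz container = 5.92 mL) + (one 0.2 fl oz container = 5.92 mL) = 11.84 mL.
11.84 mL > 10 mL (passenger aircraft limit, Code H-5) — over the limit.

No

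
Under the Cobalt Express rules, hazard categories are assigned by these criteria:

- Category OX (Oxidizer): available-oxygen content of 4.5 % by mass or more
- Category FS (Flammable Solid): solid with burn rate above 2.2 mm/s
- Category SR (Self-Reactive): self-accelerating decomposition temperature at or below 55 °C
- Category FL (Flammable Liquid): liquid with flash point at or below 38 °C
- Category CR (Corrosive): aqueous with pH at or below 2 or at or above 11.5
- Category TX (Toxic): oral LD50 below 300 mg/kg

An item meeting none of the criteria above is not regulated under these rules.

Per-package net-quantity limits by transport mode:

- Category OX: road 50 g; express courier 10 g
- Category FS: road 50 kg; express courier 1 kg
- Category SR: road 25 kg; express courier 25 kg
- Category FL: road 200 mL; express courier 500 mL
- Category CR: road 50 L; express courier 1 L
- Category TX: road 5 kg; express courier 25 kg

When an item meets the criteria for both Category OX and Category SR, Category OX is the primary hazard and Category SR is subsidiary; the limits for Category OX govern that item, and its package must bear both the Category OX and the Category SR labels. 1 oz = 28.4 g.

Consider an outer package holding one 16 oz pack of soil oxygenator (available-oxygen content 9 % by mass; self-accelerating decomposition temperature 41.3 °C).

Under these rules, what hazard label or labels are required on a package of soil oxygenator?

Category OX and SR

The soil oxygenator has available-oxygen content 9 % by mass, which is ≥ 4.5 % by mass, so it is Category OX (Oxidizer).
Self-accelerating decomposition temperature 41.3 °C meets the Category SR criterion (Self-Reactive), so the soil oxygenator is Category SR.
By the precedence rule Category OX is primary and Category SR is subsidiary, and that rule requires both labels on the package.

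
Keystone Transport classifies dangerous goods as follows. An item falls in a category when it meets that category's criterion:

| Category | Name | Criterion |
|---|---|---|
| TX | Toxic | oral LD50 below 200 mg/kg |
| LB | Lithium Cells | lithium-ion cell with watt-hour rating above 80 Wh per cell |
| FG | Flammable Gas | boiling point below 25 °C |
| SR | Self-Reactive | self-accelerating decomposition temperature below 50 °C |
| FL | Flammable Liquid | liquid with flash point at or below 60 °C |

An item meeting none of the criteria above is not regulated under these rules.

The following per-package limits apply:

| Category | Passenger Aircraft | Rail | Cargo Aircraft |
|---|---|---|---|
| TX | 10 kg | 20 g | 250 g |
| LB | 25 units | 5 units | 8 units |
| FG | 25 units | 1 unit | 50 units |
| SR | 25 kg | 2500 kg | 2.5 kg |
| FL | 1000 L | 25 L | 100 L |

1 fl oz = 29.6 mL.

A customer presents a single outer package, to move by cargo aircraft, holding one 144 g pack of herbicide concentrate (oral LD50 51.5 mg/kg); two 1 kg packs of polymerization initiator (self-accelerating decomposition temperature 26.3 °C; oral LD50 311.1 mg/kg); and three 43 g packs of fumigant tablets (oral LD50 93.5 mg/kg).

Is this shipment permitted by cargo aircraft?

Oral LD50 51.5 mg/kg meets the Category TX criterion (Toxic), so the herbicide concentrate is Category TX.
Self-accelerating decomposition temperature 26.3 °C meets the Category SR criterion (Self-Reactive), so the polymerization initiator is Category SR.
Fumigant tablets: oral LD50 93.5 mg/kg < 200 mg/kg → Category TX (Toxic).
Total Category TX: 144 g + (three 43 g packs = 129 g) = 273 g.
273 g > 250 g (cargo aircraft limit, Category TX) — over the limit.
Category SR quantity: two 1 kg packs = 2 kg.
2 kg is within the cargo aircraft limit of 2.5 kg for Category SR.

No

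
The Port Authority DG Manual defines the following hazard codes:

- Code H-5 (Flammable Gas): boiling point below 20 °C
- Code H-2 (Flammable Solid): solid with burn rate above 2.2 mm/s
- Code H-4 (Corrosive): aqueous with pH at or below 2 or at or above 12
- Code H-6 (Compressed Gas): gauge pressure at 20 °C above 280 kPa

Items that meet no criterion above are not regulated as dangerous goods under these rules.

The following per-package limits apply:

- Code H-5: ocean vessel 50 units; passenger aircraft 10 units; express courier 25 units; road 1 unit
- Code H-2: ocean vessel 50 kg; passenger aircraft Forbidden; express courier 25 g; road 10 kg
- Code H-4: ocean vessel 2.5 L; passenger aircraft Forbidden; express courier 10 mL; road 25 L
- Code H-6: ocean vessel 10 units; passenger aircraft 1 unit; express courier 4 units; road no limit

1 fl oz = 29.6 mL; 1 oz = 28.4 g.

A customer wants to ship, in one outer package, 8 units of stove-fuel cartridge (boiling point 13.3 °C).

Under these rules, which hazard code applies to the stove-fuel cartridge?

With boiling point 13.3 °C (< 20 °C), the stove-fuel cartridge falls in Code H-5.

Code H-5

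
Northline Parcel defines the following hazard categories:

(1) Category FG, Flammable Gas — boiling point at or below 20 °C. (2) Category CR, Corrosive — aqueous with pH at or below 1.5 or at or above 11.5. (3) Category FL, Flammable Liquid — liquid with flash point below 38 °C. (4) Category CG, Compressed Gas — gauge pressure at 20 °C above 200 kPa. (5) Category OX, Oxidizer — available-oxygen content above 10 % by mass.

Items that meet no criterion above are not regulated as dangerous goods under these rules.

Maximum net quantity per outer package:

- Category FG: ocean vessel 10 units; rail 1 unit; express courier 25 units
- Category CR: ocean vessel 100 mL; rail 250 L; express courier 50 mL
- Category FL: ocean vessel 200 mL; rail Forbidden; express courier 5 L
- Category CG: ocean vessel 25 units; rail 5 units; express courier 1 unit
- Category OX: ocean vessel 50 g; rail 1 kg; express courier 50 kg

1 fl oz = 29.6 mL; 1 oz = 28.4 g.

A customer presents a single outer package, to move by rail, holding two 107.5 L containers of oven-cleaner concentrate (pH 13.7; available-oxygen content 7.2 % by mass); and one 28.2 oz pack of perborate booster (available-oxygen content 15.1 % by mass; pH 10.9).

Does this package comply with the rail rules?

Yes

Oven-cleaner concentrate: pH 13.7 ≥ 11.5 → Category CR (Corrosive).
Perborate booster: available-oxygen content 15.1 % by mass > 10 % by mass → Category OX (Oxidizer).
Category CR quantity: two 107.5 L containers = 215 L.
That is within the Category CR rail limit of 250 L.
Category OX quantity: one 28.2 oz pack = 800.88 g.
800.88 g is within the rail limit of 1 kg for Category OX.
Every hazard category is within its rail limit and no segregation rule is violated.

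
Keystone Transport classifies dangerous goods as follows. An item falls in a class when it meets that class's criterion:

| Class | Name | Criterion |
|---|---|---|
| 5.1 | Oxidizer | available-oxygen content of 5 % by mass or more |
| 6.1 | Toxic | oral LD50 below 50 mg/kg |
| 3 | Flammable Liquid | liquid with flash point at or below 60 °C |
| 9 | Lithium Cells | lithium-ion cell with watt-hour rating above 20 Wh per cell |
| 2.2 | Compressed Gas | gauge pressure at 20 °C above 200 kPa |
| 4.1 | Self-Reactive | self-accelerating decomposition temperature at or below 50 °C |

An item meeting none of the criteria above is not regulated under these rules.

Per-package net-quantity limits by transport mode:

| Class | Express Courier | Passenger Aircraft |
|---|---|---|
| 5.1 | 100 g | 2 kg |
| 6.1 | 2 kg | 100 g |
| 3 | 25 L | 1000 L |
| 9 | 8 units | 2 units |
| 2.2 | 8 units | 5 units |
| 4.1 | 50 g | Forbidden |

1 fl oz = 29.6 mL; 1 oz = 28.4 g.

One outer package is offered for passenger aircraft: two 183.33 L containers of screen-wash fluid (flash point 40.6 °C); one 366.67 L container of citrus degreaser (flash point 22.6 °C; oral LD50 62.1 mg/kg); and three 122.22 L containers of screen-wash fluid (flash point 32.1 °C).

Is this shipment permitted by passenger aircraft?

No

Screen-wash fluid: flash point 40.6 °C ≤ 60 °C → Class 3 (Flammable Liquid).
Citrus degreaser: flash point 22.6 °C ≤ 60 °C → Class 3 (Flammable Liquid).
Flash point 32.1 °C meets the Class 3 criterion (Flammable Liquid), so the screen-wash fluid is Class 3.
Total Class 3: (two 183.33 L containers = 366.66 L) + 366.67 L + (three 122.22 L containers = 366.66 L) = 1099.99 L.
That exceeds the Class 3 passenger aircraft limit of 1000 L.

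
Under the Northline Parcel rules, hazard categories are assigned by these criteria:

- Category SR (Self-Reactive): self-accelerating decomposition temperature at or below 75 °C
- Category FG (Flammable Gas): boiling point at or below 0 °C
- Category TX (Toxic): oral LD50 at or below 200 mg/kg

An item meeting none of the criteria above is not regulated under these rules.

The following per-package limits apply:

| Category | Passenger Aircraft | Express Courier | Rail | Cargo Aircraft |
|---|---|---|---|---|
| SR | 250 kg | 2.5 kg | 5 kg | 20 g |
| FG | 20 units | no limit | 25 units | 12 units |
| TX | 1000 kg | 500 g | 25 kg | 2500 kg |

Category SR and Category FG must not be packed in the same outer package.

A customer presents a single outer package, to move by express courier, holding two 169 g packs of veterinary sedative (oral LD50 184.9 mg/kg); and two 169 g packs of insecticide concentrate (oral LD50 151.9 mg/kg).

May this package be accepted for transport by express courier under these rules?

The veterinary sedative has oral LD50 184.9 mg/kg, which is ≤ 200 mg/kg, so it is Category TX (Toxic).
Oral LD50 151.9 mg/kg meets the Category TX criterion (Toxic), so the insecticide concentrate is Category TX.
Category TX net quantity: (two 169 g packs = 338 g) + (two 169 g packs = 338 g) = 676 g.
That exceeds the Category TX express courier limit of 500 g.

No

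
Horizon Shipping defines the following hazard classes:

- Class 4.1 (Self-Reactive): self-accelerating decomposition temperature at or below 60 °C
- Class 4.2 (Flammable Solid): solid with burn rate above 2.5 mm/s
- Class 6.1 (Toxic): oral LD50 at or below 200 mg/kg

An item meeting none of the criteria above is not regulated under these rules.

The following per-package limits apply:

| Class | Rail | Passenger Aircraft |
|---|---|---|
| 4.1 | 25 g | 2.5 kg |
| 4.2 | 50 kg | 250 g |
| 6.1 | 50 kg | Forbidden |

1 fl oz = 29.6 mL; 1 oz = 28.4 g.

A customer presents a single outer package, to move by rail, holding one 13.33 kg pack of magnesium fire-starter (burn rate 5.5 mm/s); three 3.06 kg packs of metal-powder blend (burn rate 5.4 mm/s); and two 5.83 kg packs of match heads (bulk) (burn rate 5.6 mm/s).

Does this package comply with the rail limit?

With burn rate 5.5 mm/s (> 2.5 mm/s), the magnesium fire-starter falls in Class 4.2.
Metal-powder blend: burn rate 5.4 mm/s > 2.5 mm/s → Class 4.2 (Flammable Solid).
Burn rate 5.6 mm/s meets the Class 4.2 criterion (Flammable Solid), so the match heads (bulk) are Class 4.2.
Total Class 4.2: 13.33 kg + (three 3.06 kg packs = 9.18 kg) + (two 5.83 kg packs = 11.66 kg) = 34.17 kg.
34.17 kg is within the rail limit of 50 kg for Class 4.2.

Yes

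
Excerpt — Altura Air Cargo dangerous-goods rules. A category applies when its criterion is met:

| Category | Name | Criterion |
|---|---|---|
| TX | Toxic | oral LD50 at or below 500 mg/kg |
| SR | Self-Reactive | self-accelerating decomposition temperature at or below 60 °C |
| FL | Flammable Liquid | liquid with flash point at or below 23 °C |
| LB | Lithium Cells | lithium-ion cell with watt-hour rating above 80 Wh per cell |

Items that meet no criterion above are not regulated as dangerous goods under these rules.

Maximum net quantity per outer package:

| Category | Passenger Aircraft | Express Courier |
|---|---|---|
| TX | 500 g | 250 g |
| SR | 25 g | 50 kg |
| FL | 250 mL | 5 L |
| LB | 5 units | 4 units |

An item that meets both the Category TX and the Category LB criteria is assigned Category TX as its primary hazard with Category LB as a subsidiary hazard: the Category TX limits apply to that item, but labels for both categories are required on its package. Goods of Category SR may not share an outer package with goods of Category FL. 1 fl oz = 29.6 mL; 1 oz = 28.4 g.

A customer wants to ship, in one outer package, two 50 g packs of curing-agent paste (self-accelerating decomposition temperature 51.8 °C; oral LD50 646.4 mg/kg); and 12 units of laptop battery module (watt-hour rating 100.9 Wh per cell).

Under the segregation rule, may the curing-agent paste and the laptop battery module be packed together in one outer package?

The curing-agent paste has self-accelerating decomposition temperature 51.8 °C, which is ≤ 60 °C, so it is Category SR (Self-Reactive).
Watt-hour rating 100.9 Wh per cell meets the Category LB criterion (Lithium Cells), so the laptop battery module is Category LB.
No segregation rule bars Category SR with Category LB.

Yes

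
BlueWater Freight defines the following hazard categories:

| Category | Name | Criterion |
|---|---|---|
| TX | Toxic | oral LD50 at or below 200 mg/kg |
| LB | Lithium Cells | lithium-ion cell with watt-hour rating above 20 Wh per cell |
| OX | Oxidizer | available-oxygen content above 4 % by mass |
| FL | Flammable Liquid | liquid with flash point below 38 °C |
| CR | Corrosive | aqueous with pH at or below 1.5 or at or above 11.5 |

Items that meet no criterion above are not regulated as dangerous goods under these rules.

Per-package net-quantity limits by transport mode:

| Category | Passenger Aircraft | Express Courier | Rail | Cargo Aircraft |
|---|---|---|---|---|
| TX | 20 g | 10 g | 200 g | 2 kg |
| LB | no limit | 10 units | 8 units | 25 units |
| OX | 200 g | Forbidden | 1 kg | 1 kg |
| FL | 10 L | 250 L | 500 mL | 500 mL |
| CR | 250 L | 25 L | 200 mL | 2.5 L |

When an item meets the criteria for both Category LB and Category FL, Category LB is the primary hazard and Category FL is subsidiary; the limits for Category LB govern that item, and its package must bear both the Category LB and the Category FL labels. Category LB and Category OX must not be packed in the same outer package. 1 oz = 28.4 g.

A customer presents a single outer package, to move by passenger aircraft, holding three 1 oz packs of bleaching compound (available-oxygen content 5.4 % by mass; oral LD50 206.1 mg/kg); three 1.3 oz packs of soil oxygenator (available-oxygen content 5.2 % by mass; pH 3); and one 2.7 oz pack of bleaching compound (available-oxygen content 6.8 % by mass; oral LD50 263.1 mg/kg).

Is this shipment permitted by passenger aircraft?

With available-oxygen content 5.4 % by mass (> 4 % by mass), the bleaching compound falls in Category OX.
The soil oxygenator has available-oxygen content 5.2 % by mass, which is > 4 % by mass, so it is Category OX (Oxidizer).
Bleaching compound: available-oxygen content 6.8 % by mass > 4 % by mass → Category OX (Oxidizer).
Total Category OX: (three 1 oz packs = 85.2 g) + (three 1.3 oz packs = 110.76 g) + (one 2.7 oz pack = 76.68 g) = 272.64 g.
272.64 g > 200 g (passenger aircraft limit, Category OX) — over the limit.

No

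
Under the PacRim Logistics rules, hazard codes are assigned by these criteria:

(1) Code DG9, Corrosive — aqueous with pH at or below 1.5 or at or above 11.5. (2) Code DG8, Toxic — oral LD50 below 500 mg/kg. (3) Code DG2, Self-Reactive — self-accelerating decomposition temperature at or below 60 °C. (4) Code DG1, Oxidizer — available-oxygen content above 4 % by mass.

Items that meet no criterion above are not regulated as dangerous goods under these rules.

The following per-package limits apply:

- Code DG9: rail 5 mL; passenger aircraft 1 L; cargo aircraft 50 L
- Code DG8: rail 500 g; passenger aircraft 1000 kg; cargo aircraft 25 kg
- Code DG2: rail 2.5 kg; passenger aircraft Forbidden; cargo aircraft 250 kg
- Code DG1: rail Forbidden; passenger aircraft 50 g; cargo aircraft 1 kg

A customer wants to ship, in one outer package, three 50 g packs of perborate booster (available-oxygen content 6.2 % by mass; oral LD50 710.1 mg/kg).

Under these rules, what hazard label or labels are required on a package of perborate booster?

Code DG1

With available-oxygen content 6.2 % by mass (> 4 % by mass), the perborate booster falls in Code DG1.
Only the Code DG1 label is required.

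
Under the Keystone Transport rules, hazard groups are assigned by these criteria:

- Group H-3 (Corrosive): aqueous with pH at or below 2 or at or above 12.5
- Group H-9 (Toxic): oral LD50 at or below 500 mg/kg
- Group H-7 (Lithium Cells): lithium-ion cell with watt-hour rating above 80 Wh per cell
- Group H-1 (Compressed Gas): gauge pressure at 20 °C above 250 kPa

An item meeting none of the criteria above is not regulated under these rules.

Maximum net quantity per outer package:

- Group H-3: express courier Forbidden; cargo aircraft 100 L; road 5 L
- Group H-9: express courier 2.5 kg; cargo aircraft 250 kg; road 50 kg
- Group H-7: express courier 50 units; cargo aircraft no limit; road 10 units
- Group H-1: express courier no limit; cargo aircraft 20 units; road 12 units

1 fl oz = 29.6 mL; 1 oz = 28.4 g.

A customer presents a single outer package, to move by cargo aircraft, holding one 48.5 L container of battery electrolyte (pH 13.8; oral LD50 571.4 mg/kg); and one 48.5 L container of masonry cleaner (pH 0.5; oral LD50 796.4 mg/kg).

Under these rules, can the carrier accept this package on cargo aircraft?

Yes

Battery electrolyte: pH 13.8 ≥ 12.5 → Group H-3 (Corrosive).
With pH 0.5 (≤ 2), the masonry cleaner falls in Group H-3.
Group H-3 net quantity: 48.5 L + 48.5 L = 97 L.
97 L is within the cargo aircraft limit of 100 L for Group H-3.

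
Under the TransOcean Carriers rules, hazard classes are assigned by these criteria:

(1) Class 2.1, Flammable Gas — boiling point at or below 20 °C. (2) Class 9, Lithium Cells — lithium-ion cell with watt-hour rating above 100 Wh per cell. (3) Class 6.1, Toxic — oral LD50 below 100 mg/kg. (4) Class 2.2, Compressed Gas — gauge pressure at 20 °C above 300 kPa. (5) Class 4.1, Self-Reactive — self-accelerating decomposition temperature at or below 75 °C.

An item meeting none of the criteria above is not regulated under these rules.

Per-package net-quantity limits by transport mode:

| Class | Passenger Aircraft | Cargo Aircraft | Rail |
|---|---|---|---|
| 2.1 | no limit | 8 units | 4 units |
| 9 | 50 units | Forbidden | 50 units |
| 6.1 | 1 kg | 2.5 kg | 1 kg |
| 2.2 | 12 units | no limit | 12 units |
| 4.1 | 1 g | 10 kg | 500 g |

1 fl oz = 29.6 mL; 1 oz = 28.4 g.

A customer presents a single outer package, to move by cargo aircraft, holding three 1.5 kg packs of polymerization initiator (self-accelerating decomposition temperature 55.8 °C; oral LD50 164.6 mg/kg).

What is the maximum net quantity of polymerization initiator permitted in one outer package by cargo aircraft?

Polymerization initiator: self-accelerating decomposition temperature 55.8 °C ≤ 75 °C → Class 4.1 (Self-Reactive).
The cargo aircraft limit for Class 4.1 is 10 kg.

10 kg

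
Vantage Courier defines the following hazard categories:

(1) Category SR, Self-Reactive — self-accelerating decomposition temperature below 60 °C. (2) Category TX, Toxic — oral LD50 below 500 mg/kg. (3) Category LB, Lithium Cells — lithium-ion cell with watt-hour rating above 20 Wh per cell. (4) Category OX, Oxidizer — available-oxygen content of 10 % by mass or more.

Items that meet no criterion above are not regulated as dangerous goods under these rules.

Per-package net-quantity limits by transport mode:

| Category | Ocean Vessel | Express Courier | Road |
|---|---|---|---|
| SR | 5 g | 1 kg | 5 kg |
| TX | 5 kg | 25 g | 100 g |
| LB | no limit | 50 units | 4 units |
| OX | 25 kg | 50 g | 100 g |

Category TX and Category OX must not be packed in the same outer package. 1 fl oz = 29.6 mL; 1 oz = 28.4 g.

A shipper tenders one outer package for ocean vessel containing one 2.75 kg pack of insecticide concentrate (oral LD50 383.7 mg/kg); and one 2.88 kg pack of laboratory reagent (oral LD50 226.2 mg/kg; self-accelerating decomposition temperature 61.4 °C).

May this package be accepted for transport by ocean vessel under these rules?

No

The insecticide concentrate has oral LD50 383.7 mg/kg, which is < 500 mg/kg, so it is Category TX (Toxic).
Laboratory reagent: oral LD50 226.2 mg/kg < 500 mg/kg → Category TX (Toxic).
Total Category TX: 2.75 kg + 2.88 kg = 5.63 kg.
5.63 kg exceeds the ocean vessel limit of 5 kg for Category TX.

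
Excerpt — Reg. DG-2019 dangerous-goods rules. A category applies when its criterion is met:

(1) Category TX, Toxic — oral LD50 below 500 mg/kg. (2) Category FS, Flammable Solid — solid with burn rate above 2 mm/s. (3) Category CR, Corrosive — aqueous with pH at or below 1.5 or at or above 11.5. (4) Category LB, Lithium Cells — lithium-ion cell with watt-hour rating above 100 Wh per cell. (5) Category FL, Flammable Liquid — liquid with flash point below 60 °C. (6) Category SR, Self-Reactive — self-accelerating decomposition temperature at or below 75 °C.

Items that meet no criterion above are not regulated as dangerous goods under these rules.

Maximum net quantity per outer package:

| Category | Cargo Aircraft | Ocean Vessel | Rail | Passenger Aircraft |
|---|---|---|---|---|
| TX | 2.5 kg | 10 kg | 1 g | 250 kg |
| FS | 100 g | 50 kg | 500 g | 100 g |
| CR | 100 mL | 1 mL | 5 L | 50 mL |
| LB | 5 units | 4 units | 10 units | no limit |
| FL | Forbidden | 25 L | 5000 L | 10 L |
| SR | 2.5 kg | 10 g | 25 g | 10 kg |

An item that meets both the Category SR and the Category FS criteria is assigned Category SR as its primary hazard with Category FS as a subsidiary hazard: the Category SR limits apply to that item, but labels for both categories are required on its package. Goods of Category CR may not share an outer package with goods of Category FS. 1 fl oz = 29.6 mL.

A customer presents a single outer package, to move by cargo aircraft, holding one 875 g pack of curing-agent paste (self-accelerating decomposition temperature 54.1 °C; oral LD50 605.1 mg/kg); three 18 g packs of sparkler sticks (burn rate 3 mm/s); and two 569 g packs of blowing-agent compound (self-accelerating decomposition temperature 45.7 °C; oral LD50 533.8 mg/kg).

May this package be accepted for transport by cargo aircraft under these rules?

With self-accelerating decomposition temperature 54.1 °C (≤ 75 °C), the curing-agent paste falls in Category SR.
Burn rate 3 mm/s meets the Category FS criterion (Flammable Solid), so the sparkler sticks are Category FS.
With self-accelerating decomposition temperature 45.7 °C (≤ 75 °C), the blowing-agent compound falls in Category SR.
Category SR net quantity: 875 g + (two 569 g packs = 1.138 kg) = 2.013 kg.
That is within the Category SR cargo aircraft limit of 2.5 kg.
Category FS quantity: three 18 g packs = 54 g.
54 g is within the cargo aircraft limit of 100 g for Category FS.
The segregation rule (Category CR with Category FS) does not apply to Category SR with Category FS.
Every hazard category is within its cargo aircraft limit and no segregation rule is violated.

Yes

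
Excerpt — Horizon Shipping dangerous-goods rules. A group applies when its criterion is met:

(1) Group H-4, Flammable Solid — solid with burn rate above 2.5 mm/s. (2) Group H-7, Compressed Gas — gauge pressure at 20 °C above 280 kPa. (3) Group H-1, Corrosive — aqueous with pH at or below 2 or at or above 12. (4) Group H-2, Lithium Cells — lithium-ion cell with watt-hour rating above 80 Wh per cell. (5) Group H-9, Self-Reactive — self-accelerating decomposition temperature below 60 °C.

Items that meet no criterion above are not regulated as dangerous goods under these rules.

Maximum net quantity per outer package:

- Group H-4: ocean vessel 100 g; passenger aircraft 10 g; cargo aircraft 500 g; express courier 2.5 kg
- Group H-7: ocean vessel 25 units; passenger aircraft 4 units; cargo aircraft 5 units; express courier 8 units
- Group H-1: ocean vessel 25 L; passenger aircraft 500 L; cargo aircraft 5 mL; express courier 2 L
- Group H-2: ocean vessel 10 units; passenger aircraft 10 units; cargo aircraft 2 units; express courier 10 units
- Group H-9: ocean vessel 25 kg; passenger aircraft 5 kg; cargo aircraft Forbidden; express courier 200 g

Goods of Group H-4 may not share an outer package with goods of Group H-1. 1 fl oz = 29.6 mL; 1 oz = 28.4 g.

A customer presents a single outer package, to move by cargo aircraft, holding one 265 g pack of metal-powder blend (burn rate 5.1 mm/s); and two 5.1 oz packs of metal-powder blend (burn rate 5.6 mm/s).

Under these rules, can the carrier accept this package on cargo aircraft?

Metal-powder blend: burn rate 5.1 mm/s > 2.5 mm/s → Group H-4 (Flammable Solid).
With burn rate 5.6 mm/s (> 2.5 mm/s), the metal-powder blend falls in Group H-4.
Group H-4 net quantity: 265 g + (two 5.1 oz packs = 289.68 g) = 554.68 g.
554.68 g > 500 g (cargo aircraft limit, Group H-4) — over the limit.

No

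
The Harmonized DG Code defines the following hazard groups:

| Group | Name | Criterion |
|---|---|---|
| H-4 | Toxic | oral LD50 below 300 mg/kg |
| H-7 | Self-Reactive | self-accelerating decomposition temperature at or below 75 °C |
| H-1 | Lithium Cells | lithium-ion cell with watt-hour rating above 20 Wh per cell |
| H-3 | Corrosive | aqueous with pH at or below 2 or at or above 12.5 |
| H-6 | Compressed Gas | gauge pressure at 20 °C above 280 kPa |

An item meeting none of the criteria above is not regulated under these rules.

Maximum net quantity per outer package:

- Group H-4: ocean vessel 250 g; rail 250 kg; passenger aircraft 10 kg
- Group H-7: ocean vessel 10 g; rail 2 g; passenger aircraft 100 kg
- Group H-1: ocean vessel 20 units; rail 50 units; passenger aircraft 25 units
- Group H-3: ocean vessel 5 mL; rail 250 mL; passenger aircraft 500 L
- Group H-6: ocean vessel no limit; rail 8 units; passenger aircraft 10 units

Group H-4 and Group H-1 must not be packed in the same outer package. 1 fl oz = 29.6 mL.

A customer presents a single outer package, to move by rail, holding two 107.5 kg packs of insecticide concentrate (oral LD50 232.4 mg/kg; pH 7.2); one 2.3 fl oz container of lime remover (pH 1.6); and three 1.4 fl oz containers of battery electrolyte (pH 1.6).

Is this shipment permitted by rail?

Yes

Insecticide concentrate: oral LD50 232.4 mg/kg < 300 mg/kg → Group H-4 (Toxic).
Lime remover: pH 1.6 ≤ 2 → Group H-3 (Corrosive).
pH 1.6 meets the Group H-3 criterion (Corrosive), so the battery electrolyte is Group H-3.
Group H-4 quantity: two 107.5 kg packs = 215 kg.
That is within the Group H-4 rail limit of 250 kg.
Total Group H-3: (one 2.3 fl oz container = 68.08 mL) + (three 1.4 fl oz containers = 124.32 mL) = 192.4 mL.
192.4 mL is within the rail limit of 250 mL for Group H-3.
The segregation rule (Group H-4 with Group H-1) does not apply to Group H-4 with Group H-3.
Every hazard group is within its rail limit and no segregation rule is violated.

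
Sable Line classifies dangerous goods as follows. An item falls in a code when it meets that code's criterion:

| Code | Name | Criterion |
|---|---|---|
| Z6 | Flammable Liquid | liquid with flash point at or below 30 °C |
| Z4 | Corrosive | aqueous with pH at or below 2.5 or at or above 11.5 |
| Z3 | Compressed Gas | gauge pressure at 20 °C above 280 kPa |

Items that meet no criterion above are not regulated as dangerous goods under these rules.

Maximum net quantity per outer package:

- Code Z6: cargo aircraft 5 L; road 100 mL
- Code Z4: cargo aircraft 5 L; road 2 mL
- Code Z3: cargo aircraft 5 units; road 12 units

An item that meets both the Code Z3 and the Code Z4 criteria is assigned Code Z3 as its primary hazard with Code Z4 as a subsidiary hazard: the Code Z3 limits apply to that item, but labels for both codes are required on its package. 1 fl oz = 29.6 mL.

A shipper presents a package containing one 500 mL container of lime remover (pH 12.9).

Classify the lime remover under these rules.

With pH 12.9 (≥ 11.5), the lime remover falls in Code Z4.

Code Z4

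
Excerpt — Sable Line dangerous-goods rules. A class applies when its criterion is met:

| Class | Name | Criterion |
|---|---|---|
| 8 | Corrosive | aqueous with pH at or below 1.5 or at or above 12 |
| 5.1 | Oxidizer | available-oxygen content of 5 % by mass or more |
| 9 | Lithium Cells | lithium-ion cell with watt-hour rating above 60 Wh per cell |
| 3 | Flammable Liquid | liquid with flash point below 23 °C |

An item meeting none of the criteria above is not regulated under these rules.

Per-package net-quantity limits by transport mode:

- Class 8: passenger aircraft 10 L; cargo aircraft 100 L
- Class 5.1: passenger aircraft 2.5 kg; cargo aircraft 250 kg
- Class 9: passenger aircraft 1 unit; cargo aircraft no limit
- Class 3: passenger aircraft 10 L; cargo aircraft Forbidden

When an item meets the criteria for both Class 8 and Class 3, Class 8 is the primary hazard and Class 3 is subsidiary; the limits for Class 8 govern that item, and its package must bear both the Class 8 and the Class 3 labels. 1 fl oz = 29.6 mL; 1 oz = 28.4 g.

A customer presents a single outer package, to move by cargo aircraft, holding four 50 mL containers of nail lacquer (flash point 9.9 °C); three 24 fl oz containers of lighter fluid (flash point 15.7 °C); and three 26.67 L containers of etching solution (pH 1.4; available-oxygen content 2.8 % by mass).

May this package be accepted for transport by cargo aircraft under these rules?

The nail lacquer has flash point 9.9 °C, which is < 23 °C, so it is Class 3 (Flammable Liquid).
With flash point 15.7 °C (< 23 °C), the lighter fluid falls in Class 3.
pH 1.4 meets the Class 8 criterion (Corrosive), so the etching solution is Class 8.
Class 3 net quantity: (four 50 mL containers = 200 mL) + (three 24 fl oz containers = 2131.2 mL) = 2331.2 mL.
By cargo aircraft, Class 3 is Forbidden regardless of quantity.
Class 8 quantity: three 26.67 L containers = 80.01 L.
80.01 L ≤ 100 L (cargo aircraft limit, Class 8) — within limit.

No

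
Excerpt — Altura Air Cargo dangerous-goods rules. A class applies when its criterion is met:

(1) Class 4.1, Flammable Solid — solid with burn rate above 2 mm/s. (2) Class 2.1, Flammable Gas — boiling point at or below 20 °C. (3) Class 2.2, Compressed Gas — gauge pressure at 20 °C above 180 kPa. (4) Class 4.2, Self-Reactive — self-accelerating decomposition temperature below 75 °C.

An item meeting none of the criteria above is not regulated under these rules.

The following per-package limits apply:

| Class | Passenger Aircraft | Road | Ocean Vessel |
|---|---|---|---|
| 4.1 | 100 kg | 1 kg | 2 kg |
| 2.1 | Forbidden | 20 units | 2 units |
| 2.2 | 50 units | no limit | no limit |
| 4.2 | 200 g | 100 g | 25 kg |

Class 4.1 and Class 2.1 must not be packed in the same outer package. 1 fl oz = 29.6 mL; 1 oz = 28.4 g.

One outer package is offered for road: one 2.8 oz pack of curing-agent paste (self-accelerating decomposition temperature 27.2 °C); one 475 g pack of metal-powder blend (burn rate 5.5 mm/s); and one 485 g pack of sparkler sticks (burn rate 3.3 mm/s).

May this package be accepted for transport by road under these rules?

The curing-agent paste has self-accelerating decomposition temperature 27.2 °C, which is < 75 °C, so it is Class 4.2 (Self-Reactive).
Burn rate 5.5 mm/s meets the Class 4.1 criterion (Flammable Solid), so the metal-powder blend is Class 4.1.
Burn rate 3.3 mm/s meets the Class 4.1 criterion (Flammable Solid), so the sparkler sticks are Class 4.1.
Total Class 4.1: 475 g + 485 g = 960 g.
That is within the Class 4.1 road limit of 1 kg.
Class 4.2 quantity: one 2.8 oz pack = 79.52 g.
79.52 g ≤ 100 g (road limit, Class 4.2) — within limit.
The segregation rule (Class 4.1 with Class 2.1) does not apply to Class 4.1 with Class 4.2.
Every hazard class is within its road limit and no segregation rule is violated.

Yes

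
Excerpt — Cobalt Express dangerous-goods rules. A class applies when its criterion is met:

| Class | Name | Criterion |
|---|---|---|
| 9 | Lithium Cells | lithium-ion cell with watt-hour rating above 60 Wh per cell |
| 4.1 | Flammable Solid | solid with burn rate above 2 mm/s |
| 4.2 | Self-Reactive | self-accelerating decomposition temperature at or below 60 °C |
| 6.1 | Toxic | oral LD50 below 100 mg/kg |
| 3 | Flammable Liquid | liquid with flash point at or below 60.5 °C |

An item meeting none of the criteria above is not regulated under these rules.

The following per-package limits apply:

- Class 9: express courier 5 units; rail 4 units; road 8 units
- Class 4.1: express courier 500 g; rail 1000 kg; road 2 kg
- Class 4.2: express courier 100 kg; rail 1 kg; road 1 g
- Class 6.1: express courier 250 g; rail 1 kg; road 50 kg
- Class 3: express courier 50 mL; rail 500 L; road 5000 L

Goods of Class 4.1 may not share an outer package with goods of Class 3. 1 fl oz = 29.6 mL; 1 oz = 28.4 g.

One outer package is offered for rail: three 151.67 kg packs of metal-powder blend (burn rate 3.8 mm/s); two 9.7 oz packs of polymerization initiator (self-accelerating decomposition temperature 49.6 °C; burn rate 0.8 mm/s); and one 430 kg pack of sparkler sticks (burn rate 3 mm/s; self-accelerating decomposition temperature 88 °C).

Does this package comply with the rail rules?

Metal-powder blend: burn rate 3.8 mm/s > 2 mm/s → Class 4.1 (Flammable Solid).
Self-accelerating decomposition temperature 49.6 °C meets the Class 4.2 criterion (Self-Reactive), so the polymerization initiator is Class 4.2.
Sparkler sticks: burn rate 3 mm/s > 2 mm/s → Class 4.1 (Flammable Solid).
Total Class 4.1: (three 151.67 kg packs = 455.01 kg) + 430 kg = 885.01 kg.
885.01 kg ≤ 1000 kg (rail limit, Class 4.1) — within limit.
Class 4.2 quantity: two 9.7 oz packs = 550.96 g.
550.96 g is within the rail limit of 1 kg for Class 4.2.
The segregation rule (Class 4.1 with Class 3) does not apply to Class 4.1 with Class 4.2.
Every hazard class is within its rail limit and no segregation rule is violated.

Yes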